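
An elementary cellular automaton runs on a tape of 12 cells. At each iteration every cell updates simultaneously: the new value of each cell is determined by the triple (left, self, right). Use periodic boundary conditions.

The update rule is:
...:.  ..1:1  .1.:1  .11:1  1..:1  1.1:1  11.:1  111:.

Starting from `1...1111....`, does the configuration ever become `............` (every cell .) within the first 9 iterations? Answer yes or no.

11.11..11..1
.11111111111
11.........1
.11.......11
1111.....111
...11...11..
..1111.1111.
.11..111..11
111111.11111
iteration 9 is 111111.11111, still not uniform .

no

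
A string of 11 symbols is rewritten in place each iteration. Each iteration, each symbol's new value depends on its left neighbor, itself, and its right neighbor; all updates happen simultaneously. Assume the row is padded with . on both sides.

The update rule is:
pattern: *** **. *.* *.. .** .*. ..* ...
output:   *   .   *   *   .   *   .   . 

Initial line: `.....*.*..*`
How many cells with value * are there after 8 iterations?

1

.....****.*
......**.**
........*..
........**.
..........*
..........*  (fixed point — unchanged through iteration 8)
count of *: 1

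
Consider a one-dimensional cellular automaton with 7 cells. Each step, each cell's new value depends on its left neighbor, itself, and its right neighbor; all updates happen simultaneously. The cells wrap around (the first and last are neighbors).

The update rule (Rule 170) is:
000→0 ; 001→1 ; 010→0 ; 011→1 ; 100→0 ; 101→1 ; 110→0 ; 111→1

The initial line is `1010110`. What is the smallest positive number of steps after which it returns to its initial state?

0101101
1011010
0110101
1101010
1010101
0101011
1010110

7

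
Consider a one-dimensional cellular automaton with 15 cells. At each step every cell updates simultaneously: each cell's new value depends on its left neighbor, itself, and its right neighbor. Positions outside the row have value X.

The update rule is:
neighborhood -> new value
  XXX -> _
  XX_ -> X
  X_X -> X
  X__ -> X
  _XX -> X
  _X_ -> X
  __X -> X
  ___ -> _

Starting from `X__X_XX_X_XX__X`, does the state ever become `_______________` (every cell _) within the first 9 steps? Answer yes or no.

XXXXXXXXXXXXXXX
_______________
all cells are _ at step 2

yes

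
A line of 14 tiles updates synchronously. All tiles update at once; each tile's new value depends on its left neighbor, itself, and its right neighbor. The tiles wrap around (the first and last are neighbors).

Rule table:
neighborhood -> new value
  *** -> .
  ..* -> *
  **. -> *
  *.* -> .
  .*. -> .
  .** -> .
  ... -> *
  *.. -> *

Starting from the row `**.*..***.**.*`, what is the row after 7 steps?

.*...*..*...*.

step 1: .*..**..*..*..
step 2: *.**.***.**.**
step 3: *..*...*..*...
step 4: .**.***.**.***
step 5: ..*...*..*...*
step 6: **.***.**.***.
step 7: .*...*..*...*.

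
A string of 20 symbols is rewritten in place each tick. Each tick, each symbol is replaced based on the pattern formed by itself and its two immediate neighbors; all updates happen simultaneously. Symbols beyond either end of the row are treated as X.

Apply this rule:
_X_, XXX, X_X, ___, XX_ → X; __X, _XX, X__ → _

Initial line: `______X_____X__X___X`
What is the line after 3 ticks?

XX_XXXXXX_XXX___XX__

_XXXX_X_XXX_X__X_X__
X_XXXXXX_XXXX__XXX__
XX_XXXXXX_XXX___XX__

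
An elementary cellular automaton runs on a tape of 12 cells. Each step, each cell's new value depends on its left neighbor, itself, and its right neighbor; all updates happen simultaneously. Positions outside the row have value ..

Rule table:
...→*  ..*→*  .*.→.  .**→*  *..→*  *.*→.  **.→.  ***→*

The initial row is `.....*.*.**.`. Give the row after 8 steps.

*****....*.*
****.****...
***..***.***
**.****..**.
*..***.***.*
.****..**...
****.***.***
***..**..**.

***..**..**.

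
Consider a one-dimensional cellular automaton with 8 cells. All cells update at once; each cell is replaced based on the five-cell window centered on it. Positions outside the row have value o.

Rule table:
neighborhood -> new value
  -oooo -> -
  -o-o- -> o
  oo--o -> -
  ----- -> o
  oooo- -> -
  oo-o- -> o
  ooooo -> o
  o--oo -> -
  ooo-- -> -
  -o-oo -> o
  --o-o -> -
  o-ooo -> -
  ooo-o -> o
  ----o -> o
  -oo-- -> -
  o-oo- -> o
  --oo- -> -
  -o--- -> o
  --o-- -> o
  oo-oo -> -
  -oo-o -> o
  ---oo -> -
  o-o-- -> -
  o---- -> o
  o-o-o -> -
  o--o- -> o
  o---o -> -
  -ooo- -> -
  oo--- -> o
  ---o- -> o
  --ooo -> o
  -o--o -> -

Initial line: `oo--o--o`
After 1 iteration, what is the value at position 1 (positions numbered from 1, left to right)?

-

---oo--o
position 1 holds -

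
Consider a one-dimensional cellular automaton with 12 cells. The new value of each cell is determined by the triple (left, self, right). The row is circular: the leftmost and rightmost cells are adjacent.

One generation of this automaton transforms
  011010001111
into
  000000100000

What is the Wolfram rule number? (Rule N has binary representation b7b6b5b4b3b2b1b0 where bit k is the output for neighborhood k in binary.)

1

position 9: 111 → 0  (bit 7 = 0)
position 2: 110 → 0  (bit 6 = 0)
position 0: 101 → 0  (bit 5 = 0)
position 5: 100 → 0  (bit 4 = 0)
position 1: 011 → 0  (bit 3 = 0)
position 4: 010 → 0  (bit 2 = 0)
position 7: 001 → 0  (bit 1 = 0)
position 6: 000 → 1  (bit 0 = 1)
bits b7..b0 = 00000001 = 1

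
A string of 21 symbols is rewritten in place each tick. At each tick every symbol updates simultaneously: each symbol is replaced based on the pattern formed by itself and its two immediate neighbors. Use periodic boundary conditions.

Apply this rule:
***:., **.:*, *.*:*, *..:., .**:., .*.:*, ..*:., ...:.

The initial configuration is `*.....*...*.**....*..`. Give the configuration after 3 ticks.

tick 1: *.....*...**.*....*..
tick 2: *.....*....***....*..
tick 3: *.....*......*....*..

*.....*......*....*..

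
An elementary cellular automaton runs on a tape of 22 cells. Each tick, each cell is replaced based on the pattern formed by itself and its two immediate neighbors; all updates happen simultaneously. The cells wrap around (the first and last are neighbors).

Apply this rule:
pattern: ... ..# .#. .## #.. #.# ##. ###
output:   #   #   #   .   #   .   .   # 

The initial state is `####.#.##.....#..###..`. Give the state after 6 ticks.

.##..#...########.#.##
...######.######..#...
###.####...####.######
##...##.###.##...#####
#.###....#....###.####
...#.#########.#...###

...#.#########.#...###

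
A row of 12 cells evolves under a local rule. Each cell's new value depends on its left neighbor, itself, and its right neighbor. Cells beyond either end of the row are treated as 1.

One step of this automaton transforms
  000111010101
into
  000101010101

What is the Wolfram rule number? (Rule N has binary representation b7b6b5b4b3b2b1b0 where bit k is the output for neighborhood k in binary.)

76

position 4: 111 → 0  (bit 7 = 0)
position 5: 110 → 1  (bit 6 = 1)
position 6: 101 → 0  (bit 5 = 0)
position 0: 100 → 0  (bit 4 = 0)
position 3: 011 → 1  (bit 3 = 1)
position 7: 010 → 1  (bit 2 = 1)
position 2: 001 → 0  (bit 1 = 0)
position 1: 000 → 0  (bit 0 = 0)
bits b7..b0 = 01001100 = 76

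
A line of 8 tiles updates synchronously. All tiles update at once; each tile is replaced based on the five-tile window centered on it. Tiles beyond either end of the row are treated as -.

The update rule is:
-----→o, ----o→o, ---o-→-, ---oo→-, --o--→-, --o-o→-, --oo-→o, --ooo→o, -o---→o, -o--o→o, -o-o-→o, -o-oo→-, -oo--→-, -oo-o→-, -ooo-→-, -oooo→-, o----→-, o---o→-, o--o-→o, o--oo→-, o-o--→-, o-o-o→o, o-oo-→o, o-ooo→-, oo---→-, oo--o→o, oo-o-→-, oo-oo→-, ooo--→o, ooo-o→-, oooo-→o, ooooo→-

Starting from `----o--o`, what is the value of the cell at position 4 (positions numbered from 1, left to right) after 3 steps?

ooo--oo-
o-oo-o--
--o---o-
position 4 holds -

-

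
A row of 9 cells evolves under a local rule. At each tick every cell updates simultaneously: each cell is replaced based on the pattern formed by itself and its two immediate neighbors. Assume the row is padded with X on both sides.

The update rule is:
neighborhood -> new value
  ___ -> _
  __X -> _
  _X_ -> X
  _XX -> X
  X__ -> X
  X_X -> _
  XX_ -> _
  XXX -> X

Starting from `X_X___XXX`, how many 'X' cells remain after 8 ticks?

6

__XX__XXX
X_X_X_XXX
__X_X_XXX
X_X_X_XXX  (repeats tick 2; period 2)
tick 8: X_X_X_XXX
count of X: 6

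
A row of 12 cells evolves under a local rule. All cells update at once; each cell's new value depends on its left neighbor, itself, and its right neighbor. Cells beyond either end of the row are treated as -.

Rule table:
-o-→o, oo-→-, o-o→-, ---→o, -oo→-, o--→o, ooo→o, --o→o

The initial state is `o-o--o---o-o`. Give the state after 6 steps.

-ooo-oo-ooo-

o-oooooooo-o
o--oooooo--o
ooo-oooo-ooo
-o---oo---o-
ooooo--ooooo
-ooo-oo-ooo-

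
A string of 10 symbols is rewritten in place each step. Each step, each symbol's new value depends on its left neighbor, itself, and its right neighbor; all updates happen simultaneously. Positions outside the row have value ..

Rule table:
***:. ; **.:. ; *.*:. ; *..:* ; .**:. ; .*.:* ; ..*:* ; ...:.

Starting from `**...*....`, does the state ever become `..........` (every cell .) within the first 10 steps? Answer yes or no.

no

..*.***...
.**....*..
*..*..***.
******...*
......*.**
.....**...
....*..*..
...******.
..*......*
.***....**
step 10 is .***....**, still not uniform .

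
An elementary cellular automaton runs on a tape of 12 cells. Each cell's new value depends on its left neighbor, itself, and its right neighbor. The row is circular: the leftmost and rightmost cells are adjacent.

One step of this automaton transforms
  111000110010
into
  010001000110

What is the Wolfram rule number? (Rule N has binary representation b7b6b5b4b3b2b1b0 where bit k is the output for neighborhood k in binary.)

position 1: 111 → 1  (bit 7 = 1)
position 2: 110 → 0  (bit 6 = 0)
position 11: 101 → 0  (bit 5 = 0)
position 3: 100 → 0  (bit 4 = 0)
position 0: 011 → 0  (bit 3 = 0)
position 10: 010 → 1  (bit 2 = 1)
position 5: 001 → 1  (bit 1 = 1)
position 4: 000 → 0  (bit 0 = 0)
bits b7..b0 = 10000110 = 134

134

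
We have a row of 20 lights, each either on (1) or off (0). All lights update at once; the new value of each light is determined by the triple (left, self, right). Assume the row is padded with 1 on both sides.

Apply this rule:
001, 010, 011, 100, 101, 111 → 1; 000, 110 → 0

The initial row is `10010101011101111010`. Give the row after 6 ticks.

11111101111011111111

01111111111011110111
11111111110111101111
11111111101111011111
11111111011110111111
11111110111101111111
11111101111011111111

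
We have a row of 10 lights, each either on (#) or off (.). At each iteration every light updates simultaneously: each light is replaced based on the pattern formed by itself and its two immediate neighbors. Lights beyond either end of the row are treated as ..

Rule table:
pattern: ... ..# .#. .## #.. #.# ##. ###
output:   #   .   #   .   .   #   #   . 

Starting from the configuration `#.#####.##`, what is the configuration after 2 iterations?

.#.##..###

iteration 1: ##....##.#
iteration 2: .#.##..###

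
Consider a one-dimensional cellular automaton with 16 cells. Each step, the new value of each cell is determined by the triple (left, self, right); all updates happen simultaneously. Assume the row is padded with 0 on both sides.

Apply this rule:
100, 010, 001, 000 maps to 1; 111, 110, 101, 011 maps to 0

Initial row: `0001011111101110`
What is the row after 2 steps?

1111000000000001
0000111111111111

0000111111111111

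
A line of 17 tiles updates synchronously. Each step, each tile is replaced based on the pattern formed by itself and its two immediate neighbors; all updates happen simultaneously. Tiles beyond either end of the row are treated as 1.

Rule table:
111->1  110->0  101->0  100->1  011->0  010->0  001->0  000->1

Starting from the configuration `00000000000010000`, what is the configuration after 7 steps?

11111000101001110

11111111111001110
11111111110100100
11111111100010010
11111111011001000
11111110000100110
11111101110010000
11111000101001110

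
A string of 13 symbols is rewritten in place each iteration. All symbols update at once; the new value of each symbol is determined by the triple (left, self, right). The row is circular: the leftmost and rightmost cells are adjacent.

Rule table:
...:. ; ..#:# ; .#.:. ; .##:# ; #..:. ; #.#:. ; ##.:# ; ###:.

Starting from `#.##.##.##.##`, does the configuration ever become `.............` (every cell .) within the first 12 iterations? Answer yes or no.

no

iteration 1: #.##.##.##.#.
iteration 2: ..##.##.##...
iteration 3: .###.##.##...
iteration 4: ##.#.##.##...
iteration 5: ##...##.##..#
iteration 6: .#..###.##.##
iteration 7: ...##.#.##.##
iteration 8: ..###...##.##
iteration 9: .##.#..###.##
iteration 10: .##...##.#.##
iteration 11: .##..###...##
iteration 12: .##.##.#..###
iteration 12 is .##.##.#..###, still not uniform .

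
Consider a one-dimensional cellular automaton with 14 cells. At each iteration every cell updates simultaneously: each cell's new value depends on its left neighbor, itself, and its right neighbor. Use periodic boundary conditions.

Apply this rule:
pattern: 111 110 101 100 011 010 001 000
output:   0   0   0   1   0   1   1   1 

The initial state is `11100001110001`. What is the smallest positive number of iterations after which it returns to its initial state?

2

00011110001110
11100001110001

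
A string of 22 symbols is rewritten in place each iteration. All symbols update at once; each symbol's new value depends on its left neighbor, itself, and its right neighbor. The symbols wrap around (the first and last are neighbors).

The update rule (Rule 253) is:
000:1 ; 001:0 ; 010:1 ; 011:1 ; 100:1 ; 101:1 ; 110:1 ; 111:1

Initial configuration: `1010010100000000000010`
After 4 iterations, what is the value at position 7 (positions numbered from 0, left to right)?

iteration 1: 1111011111111111111011
iteration 2: 1111111111111111111111
iteration 3: 1111111111111111111111  (fixed point — unchanged through iteration 4)
position 7 holds 1

1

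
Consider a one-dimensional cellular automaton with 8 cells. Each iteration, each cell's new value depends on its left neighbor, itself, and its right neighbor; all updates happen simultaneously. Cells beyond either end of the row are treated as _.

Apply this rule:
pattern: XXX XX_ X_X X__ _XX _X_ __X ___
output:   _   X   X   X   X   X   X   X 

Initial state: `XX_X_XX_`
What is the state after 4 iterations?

X______X

XXXXXXXX
X______X
XXXXXXXX  (repeats iteration 1; period 2)
iteration 4: X______X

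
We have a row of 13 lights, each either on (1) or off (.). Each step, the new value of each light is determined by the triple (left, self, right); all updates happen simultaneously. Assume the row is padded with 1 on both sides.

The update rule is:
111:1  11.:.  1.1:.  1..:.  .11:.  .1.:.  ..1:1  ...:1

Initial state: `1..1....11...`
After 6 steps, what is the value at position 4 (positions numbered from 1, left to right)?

1

..1..111...11
.1..1.1..11.1
...1....1....
.11..111..111
....1.1..1.11
.111....1...1
position 4 holds 1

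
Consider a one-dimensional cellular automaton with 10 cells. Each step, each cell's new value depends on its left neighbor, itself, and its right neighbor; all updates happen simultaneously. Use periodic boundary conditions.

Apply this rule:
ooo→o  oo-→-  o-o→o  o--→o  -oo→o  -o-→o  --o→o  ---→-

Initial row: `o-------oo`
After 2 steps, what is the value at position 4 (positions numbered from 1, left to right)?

-o-----ooo
ooo---ooo-
position 4 holds -

-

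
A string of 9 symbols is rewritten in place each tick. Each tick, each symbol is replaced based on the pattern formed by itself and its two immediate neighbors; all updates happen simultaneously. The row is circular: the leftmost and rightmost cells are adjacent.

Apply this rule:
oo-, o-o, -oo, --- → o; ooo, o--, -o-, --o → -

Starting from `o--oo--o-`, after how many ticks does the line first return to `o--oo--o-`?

14

tick 1: ---oo---o
tick 2: -o-oo-o--
tick 3: --oooo--o
tick 4: --o--o---
tick 5: o------oo
tick 6: o-oooo-o-
tick 7: -oo--oo-o
tick 8: ooo--ooo-
tick 9: o-o--o-oo
tick 10: oo----oo-
tick 11: oo-oo-ooo
tick 12: -oooooo--
tick 13: -o----o-o
tick 14: o--oo--o-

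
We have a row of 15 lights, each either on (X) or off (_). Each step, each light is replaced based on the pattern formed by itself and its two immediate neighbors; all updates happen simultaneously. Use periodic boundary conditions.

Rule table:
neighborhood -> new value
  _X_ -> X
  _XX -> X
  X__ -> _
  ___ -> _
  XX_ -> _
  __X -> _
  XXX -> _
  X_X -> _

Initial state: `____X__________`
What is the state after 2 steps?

____X__________  (fixed point — unchanged through step 2)

____X__________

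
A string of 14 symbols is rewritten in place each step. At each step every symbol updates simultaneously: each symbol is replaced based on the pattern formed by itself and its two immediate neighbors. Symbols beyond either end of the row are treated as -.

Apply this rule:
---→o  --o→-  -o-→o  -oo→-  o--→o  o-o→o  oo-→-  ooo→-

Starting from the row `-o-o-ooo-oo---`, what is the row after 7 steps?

oo---o--oooooo

step 1: -oooo---o--ooo
step 2: -----oo-oo----
step 3: oooo---o--oooo
step 4: ----oo-oo-----
step 5: ooo---o--ooooo
step 6: ---oo-oo------
step 7: oo---o--oooooo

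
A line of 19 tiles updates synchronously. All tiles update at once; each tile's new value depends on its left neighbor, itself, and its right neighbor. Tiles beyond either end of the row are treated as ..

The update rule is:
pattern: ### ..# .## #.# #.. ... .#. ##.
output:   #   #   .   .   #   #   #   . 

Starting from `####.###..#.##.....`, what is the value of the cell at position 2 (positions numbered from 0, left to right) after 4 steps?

.##...#.###...#####
#..####..#.###.###.
###.##.###..#...#.#
.#......#.#######.#
position 2 holds .

.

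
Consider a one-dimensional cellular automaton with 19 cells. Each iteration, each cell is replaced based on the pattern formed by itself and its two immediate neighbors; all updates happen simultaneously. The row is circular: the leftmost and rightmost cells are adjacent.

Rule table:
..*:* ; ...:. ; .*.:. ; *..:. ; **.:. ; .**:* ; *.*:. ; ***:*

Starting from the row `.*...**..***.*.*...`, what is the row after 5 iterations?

**..***........*...

*...**..***........
...**..***........*
..**..***........*.
.**..***........*..
**..***........*...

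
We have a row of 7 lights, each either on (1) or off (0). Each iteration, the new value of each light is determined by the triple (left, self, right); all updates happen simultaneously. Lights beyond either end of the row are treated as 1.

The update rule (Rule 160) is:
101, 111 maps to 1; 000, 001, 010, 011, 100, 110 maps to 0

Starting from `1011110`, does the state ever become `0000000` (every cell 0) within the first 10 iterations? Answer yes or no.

0101101
1010010
0100001
1000000
0000000
all cells are 0 at iteration 5

yes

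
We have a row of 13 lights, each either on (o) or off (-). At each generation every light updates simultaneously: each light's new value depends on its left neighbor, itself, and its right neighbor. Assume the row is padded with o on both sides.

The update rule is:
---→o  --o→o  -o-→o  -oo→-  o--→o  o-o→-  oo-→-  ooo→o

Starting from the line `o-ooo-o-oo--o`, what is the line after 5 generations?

---o--o---oo-
oooooooooo---
ooooooooo-ooo
oooooooo---oo
ooooooo-ooo-o

ooooooo-ooo-o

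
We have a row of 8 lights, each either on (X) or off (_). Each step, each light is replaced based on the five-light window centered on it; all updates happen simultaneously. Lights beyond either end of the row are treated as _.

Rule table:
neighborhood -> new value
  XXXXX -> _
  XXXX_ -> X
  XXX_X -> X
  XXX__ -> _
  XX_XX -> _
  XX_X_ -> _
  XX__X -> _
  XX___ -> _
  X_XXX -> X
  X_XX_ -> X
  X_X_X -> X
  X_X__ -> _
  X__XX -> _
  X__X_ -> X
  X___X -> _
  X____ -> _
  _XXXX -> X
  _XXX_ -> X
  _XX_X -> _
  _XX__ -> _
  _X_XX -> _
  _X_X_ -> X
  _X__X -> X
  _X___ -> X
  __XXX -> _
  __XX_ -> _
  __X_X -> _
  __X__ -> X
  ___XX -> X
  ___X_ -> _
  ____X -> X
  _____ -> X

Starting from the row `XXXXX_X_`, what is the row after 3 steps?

XX_XX___

step 1: _X_XX__X
step 2: ___X__XX
step 3: XX_XX___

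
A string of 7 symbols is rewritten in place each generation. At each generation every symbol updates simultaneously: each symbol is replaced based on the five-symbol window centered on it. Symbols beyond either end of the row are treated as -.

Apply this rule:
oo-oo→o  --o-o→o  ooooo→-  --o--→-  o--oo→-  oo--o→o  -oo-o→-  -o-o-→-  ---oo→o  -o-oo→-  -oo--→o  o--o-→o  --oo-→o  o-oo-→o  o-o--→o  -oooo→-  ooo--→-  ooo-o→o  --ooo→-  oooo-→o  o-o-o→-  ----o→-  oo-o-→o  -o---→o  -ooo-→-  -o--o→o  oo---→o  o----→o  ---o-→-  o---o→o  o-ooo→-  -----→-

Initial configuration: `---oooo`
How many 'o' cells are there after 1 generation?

--o--o-
count of o: 2

2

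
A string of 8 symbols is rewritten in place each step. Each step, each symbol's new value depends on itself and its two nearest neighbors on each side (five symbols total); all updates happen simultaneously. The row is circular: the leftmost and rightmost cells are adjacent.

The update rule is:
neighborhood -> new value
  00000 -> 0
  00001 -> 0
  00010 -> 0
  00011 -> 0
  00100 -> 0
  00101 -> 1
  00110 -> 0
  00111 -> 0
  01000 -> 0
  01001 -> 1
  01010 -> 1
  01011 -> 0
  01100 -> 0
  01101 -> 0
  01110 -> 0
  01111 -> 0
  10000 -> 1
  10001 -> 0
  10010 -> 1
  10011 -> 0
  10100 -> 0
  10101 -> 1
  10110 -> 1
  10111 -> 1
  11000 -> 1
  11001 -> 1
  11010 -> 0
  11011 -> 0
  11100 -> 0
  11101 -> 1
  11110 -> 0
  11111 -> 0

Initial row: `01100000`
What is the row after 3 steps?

step 1: 00011000
step 2: 00000110
step 3: 10000001

10000001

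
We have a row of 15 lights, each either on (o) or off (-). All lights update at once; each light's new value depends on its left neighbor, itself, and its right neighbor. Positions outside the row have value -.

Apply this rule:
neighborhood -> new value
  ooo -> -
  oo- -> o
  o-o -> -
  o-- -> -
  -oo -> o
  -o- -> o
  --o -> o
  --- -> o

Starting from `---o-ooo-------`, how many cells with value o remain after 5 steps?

oooo-o-o-oooooo
o--o-o-o-o----o
o-oo-o-o-o-oooo
o-oo-o-o-o-o--o
o-oo-o-o-o-o-oo
count of o: 9

9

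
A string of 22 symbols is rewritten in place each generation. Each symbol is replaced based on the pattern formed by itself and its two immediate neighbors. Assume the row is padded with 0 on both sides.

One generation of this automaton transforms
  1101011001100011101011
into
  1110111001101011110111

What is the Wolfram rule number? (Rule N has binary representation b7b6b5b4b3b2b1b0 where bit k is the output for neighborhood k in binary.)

position 15: 111 → 1  (bit 7 = 1)
position 1: 110 → 1  (bit 6 = 1)
position 2: 101 → 1  (bit 5 = 1)
position 7: 100 → 0  (bit 4 = 0)
position 0: 011 → 1  (bit 3 = 1)
position 3: 010 → 0  (bit 2 = 0)
position 8: 001 → 0  (bit 1 = 0)
position 12: 000 → 1  (bit 0 = 1)
bits b7..b0 = 11101001 = 233

233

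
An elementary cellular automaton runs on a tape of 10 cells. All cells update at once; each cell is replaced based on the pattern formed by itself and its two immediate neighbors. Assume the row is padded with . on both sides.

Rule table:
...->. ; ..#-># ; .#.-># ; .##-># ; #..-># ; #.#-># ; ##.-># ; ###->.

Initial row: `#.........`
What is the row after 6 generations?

##........
###.......
#.##......
#####.....
#...##....
##.####...

##.####...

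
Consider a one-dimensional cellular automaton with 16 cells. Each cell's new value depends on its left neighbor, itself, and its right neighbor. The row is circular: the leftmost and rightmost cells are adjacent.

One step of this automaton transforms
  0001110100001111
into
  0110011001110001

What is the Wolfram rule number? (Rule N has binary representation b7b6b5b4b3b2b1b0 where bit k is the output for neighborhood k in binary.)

99

position 4: 111 → 0  (bit 7 = 0)
position 5: 110 → 1  (bit 6 = 1)
position 6: 101 → 1  (bit 5 = 1)
position 0: 100 → 0  (bit 4 = 0)
position 3: 011 → 0  (bit 3 = 0)
position 7: 010 → 0  (bit 2 = 0)
position 2: 001 → 1  (bit 1 = 1)
position 1: 000 → 1  (bit 0 = 1)
bits b7..b0 = 01100011 = 99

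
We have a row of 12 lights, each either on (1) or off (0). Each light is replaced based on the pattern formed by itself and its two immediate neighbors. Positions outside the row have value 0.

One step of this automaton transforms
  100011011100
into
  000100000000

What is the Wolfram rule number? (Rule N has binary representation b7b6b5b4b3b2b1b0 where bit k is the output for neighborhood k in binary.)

2

position 8: 111 → 0  (bit 7 = 0)
position 5: 110 → 0  (bit 6 = 0)
position 6: 101 → 0  (bit 5 = 0)
position 1: 100 → 0  (bit 4 = 0)
position 4: 011 → 0  (bit 3 = 0)
position 0: 010 → 0  (bit 2 = 0)
position 3: 001 → 1  (bit 1 = 1)
position 2: 000 → 0  (bit 0 = 0)
bits b7..b0 = 00000010 = 2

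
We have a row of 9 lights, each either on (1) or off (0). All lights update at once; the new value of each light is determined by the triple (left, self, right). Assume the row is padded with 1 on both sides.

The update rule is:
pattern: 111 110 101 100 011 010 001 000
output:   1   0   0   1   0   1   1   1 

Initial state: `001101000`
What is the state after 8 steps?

step 1: 110001111
step 2: 101110111
step 3: 000100011
step 4: 111111101
step 5: 111111000
step 6: 111110111
step 7: 111100011
step 8: 111011101

111011101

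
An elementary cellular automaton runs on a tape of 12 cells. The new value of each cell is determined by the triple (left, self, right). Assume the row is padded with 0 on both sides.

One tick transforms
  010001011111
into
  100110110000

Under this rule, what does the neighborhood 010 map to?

0

At position 1 the neighborhood is 010; the next row has 0 there.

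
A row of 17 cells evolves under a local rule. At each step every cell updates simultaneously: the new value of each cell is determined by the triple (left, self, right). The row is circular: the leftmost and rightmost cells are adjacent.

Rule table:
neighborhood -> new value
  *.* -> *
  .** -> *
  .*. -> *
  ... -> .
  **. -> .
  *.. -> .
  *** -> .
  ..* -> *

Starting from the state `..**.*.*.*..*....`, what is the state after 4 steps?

.**.******.**....
**.**.....**.....
*.**.....**.....*
.**.....**.....**

.**.....**.....**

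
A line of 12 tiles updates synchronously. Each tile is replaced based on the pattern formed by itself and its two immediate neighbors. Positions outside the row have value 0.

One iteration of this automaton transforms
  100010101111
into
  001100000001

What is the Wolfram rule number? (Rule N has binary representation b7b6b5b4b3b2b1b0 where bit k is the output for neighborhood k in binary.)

67

position 9: 111 → 0  (bit 7 = 0)
position 11: 110 → 1  (bit 6 = 1)
position 5: 101 → 0  (bit 5 = 0)
position 1: 100 → 0  (bit 4 = 0)
position 8: 011 → 0  (bit 3 = 0)
position 0: 010 → 0  (bit 2 = 0)
position 3: 001 → 1  (bit 1 = 1)
position 2: 000 → 1  (bit 0 = 1)
bits b7..b0 = 01000011 = 67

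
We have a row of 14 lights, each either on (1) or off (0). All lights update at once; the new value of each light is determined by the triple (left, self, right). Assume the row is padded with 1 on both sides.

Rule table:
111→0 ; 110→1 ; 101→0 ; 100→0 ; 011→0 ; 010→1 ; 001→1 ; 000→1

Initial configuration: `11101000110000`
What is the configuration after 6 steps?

01101001010000

step 1: 00101011010111
step 2: 01101001010000
step 3: 00101011010111  (repeats step 1; period 2)
step 6: 01101001010000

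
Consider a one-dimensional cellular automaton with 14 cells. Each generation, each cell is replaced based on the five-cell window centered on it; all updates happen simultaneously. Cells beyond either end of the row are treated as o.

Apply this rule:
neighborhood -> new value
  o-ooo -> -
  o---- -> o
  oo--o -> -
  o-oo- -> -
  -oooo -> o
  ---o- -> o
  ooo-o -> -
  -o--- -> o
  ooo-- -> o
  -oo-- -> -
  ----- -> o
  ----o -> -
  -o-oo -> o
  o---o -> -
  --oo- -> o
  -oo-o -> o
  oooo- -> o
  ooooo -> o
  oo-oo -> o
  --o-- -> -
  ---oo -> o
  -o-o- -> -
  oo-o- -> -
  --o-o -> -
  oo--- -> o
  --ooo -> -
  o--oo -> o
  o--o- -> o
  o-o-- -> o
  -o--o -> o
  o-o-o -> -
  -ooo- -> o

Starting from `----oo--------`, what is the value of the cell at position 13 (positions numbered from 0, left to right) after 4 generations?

-

generation 1: oo-oo-oooooo-o
generation 2: o-o-oo-oooo-o-
generation 3: ---o-oo-oo---o
generation 4: o-o-o-oo--o-o-
position 13 holds -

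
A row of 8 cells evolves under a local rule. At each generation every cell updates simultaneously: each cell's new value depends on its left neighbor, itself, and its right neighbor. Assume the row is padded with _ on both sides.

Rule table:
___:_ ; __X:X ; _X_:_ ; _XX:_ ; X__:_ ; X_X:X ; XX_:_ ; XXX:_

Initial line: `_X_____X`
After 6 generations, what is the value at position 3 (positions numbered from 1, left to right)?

_

X_____X_
_____X__
____X___
___X____
__X_____
_X______
position 3 holds _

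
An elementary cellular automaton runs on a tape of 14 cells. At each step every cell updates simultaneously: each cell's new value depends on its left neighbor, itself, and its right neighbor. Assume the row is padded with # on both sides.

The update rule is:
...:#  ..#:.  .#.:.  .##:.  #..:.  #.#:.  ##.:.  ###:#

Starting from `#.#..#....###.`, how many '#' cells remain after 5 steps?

5

.......##..#..
.#####........
..###..######.
...#....####..
.#...##..##...
count of #: 5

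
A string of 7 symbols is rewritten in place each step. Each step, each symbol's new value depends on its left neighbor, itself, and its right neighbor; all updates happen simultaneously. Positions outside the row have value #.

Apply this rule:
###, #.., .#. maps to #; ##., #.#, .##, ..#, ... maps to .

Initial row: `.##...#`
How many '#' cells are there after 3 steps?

...#...
#..##..
.#...#.
count of #: 2

2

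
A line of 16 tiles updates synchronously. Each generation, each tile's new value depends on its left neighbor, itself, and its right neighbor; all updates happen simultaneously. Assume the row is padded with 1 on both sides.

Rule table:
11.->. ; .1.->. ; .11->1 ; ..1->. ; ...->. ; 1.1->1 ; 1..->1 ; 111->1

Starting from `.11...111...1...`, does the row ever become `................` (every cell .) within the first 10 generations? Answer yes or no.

no

11.1..11.1...1..
1.1.1.1.1.1...1.
.1.1.1.1.1.1...1
1.1.1.1.1.1.1..1
.1.1.1.1.1.1.1.1
1.1.1.1.1.1.1.11
.1.1.1.1.1.1.111
1.1.1.1.1.1.1111
.1.1.1.1.1.11111
1.1.1.1.1.111111
generation 10 is 1.1.1.1.1.111111, still not uniform .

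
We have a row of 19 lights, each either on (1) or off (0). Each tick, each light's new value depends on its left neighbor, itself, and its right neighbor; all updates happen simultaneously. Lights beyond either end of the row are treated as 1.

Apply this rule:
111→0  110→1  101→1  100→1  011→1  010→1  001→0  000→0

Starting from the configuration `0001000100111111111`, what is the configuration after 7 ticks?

1001100110100000000
1101110111110000000
0111011100011000000
1101110110011100000
0111011111010110000
1101110001111111000
0111011001000001100

0111011001000001100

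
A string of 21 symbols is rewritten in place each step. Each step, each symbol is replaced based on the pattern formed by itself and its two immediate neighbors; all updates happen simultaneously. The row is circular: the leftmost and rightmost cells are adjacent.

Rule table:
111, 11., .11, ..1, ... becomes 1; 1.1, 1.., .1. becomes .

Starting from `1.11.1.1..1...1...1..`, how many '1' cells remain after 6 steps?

step 1: ..11.....1..11..11..1
step 2: .111.1111..111.111.1.
step 3: 1111.1111.1111.111...
step 4: 1111.1111.1111.111.11
step 5: 1111.1111.1111.111.11  (fixed point — unchanged through step 6)
count of 1: 17

17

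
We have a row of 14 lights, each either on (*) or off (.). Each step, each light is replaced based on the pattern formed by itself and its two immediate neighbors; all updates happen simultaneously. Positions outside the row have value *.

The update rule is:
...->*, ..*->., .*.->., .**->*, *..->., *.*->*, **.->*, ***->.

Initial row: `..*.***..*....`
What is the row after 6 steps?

...**.*....**.
.*.***..**.***
*.**.*..****..
*****...*..*..
....*.*.......
.**..*..*****.

.**..*..*****.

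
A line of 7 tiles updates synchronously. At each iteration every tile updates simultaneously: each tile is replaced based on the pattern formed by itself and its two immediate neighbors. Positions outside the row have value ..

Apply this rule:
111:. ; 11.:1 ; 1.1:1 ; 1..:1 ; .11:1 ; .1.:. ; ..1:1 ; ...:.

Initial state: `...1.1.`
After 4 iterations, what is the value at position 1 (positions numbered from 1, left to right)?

..1.1.1
.1.1.1.
1.1.1.1
.1.1.1.
position 1 holds .

.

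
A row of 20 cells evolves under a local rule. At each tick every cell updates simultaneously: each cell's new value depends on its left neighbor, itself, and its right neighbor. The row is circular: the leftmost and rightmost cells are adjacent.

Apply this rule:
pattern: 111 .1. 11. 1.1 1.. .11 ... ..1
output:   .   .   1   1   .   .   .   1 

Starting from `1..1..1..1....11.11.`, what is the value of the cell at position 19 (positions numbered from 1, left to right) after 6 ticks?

tick 1: ..1..1..1....1.11.11
tick 2: .1..1..1....1.1.11.1
tick 3: 1..1..1....1.1.1.11.
tick 4: ..1..1....1.1.1.1.11
tick 5: .1..1....1.1.1.1.1.1
tick 6: 1..1....1.1.1.1.1.1.
position 19 holds 1

1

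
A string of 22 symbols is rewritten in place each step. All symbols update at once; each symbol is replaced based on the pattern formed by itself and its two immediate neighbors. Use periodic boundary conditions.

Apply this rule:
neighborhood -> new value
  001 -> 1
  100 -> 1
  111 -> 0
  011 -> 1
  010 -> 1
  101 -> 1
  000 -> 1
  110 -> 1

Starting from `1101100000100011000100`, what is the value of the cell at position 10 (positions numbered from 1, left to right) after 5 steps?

1

step 1: 1111111111111111111111
step 2: 0000000000000000000000
step 3: 1111111111111111111111  (repeats step 1; period 2)
step 5: 1111111111111111111111
position 10 holds 1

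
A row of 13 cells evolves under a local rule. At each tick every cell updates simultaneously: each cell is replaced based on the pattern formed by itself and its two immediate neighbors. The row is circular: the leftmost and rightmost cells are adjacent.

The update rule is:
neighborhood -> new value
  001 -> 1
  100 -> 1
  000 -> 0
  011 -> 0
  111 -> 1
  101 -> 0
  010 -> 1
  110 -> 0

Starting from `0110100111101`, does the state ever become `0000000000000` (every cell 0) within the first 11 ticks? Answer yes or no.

0000111011001
1001010000111
0111011001011
0010000111000
0111001010100
1010111010110
1010010010000
1011111111001
0001111110110
0010111100001
1110011010011
tick 11 is 1110011010011, still not uniform 0

no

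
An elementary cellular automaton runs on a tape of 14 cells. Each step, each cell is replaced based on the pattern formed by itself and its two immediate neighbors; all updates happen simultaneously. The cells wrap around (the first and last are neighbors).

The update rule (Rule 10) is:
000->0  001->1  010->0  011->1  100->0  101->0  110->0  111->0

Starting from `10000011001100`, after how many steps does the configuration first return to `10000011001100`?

step 1: 00000110011001
step 2: 00001100110010
step 3: 00011001100100
step 4: 00110011001000
step 5: 01100110010000
step 6: 11001100100000
step 7: 10011001000001
step 8: 00110010000011
step 9: 01100100000110
step 10: 11001000001100
step 11: 10010000011001
step 12: 00100000110011
step 13: 01000001100110
step 14: 10000011001100

14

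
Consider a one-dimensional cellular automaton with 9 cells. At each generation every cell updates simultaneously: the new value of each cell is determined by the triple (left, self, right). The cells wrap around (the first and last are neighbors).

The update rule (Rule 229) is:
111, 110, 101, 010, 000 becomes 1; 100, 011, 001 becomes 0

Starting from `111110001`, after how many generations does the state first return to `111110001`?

18

111110100
011111100
001111101
000111111
010011111
110001111
110100111
111100011
111101001
111111000
011111010
001111110
100111110
100011111
101001111
111000111
111010011
111110001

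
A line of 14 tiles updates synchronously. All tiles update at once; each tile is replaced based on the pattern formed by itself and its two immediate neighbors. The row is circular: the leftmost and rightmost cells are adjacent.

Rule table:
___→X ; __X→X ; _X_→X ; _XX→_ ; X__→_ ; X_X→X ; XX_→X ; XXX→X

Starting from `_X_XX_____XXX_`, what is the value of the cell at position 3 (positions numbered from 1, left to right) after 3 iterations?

X

XXX_X_XXXX_XX_
_XXXXX_XXXX_XX
X_XXXXX_XXXX_X
position 3 holds X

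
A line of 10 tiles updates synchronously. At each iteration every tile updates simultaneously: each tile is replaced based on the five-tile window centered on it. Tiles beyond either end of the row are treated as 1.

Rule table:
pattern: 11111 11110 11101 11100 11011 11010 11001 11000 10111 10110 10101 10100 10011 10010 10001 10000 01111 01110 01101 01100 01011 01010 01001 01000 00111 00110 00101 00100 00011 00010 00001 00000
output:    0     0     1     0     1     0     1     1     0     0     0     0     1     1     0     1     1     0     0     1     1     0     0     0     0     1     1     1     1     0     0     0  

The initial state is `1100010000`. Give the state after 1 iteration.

0010010101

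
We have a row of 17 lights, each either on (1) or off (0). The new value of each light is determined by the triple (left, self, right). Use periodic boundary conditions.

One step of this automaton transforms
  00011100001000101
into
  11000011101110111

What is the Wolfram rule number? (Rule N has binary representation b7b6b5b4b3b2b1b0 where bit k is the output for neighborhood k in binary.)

position 4: 111 → 0  (bit 7 = 0)
position 5: 110 → 0  (bit 6 = 0)
position 15: 101 → 1  (bit 5 = 1)
position 0: 100 → 1  (bit 4 = 1)
position 3: 011 → 0  (bit 3 = 0)
position 10: 010 → 1  (bit 2 = 1)
position 2: 001 → 0  (bit 1 = 0)
position 1: 000 → 1  (bit 0 = 1)
bits b7..b0 = 00110101 = 53

53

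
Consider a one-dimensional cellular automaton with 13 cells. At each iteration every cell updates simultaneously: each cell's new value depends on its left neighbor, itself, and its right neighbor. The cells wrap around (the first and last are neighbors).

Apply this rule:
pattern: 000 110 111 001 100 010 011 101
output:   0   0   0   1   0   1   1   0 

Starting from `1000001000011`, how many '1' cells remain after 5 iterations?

0000011000110
0000110001100
0001100011000
0011000110000
0110001100000
count of 1: 4

4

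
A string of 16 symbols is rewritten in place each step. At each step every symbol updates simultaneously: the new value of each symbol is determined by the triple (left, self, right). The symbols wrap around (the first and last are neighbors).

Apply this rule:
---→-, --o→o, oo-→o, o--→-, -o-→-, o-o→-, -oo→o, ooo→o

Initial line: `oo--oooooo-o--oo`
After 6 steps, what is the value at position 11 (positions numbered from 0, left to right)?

o

oo-ooooooo---ooo
oo-ooooooo--oooo
oo-ooooooo-ooooo
oo-ooooooo-ooooo  (fixed point — unchanged through step 6)
position 11 holds o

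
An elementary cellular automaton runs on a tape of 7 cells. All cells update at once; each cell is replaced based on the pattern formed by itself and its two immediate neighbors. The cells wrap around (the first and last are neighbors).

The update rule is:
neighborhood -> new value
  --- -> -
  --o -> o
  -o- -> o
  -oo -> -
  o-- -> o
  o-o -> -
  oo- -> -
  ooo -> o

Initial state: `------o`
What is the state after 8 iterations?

o----oo
-o--o-o
-oooo-o
--oo--o
oo--ooo
o-oo-oo
------o  (repeats iteration 0; period 7)
iteration 8: o----oo

o----oo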